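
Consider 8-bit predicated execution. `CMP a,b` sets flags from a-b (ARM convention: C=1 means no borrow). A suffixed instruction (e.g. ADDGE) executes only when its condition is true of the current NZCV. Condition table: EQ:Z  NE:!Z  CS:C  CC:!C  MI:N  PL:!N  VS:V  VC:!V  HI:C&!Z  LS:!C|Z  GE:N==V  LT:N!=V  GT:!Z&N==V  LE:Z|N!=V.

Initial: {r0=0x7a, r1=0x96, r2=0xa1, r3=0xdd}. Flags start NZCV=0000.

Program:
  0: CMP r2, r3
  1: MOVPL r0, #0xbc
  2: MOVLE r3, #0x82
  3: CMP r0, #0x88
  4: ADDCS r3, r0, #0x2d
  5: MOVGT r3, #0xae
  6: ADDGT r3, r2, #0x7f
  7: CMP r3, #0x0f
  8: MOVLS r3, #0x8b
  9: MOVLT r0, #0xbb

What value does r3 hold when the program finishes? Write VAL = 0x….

[0] flags=1000 → (cmp)
[1] flags=1000 PL?F → skip
[2] flags=1000 LE?T → r3=0x82
[3] flags=1001 → (cmp)
[4] flags=1001 CS?F → skip
[5] flags=1001 GT?T → r3=0xae
[6] flags=1001 GT?T → r3=0x20
[7] flags=0010 → (cmp)
[8] flags=0010 LS?F → skip
[9] flags=0010 LT?F → skip

VAL = 0x20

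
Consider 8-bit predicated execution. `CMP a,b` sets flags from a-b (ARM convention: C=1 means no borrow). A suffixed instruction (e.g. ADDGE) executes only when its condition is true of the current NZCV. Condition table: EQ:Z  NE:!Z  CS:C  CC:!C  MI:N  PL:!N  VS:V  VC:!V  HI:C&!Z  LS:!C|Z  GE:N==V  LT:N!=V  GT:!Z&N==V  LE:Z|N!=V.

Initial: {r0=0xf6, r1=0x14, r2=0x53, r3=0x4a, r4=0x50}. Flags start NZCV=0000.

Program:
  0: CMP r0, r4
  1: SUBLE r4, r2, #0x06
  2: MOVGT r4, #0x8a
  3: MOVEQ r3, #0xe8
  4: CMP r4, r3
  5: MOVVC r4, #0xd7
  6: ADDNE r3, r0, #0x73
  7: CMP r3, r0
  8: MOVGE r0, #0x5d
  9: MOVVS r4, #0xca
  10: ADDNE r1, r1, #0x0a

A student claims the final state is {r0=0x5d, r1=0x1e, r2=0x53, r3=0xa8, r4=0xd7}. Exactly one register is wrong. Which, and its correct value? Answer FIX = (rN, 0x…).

FIX = (r3, 0x69)

0: ✓ CMP  NZCV=1010
1: ✓ SUBLE  r4←0x4d
2: · MOVGT
3: · MOVEQ
4: ✓ CMP  NZCV=0010
5: ✓ MOVVC  r4←0xd7
6: ✓ ADDNE  r3←0x69
7: ✓ CMP  NZCV=0000
8: ✓ MOVGE  r0←0x5d
9: · MOVVS
10: ✓ ADDNE  r1←0x1e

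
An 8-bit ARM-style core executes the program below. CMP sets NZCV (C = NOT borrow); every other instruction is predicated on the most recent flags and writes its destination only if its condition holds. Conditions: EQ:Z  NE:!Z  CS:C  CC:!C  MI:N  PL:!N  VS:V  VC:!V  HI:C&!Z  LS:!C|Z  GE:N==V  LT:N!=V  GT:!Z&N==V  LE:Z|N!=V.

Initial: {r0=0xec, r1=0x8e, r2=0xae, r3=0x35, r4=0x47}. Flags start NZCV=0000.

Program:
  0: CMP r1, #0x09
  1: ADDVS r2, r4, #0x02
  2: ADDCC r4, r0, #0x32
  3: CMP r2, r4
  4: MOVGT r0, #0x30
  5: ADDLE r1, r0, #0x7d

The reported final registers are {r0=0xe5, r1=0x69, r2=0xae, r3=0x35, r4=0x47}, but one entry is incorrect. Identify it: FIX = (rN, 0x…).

0: ✓ CMP  NZCV=1010
1: · ADDVS
2: · ADDCC
3: ✓ CMP  NZCV=0011
4: · MOVGT
5: ✓ ADDLE  r1←0x69

FIX = (r0, 0xec)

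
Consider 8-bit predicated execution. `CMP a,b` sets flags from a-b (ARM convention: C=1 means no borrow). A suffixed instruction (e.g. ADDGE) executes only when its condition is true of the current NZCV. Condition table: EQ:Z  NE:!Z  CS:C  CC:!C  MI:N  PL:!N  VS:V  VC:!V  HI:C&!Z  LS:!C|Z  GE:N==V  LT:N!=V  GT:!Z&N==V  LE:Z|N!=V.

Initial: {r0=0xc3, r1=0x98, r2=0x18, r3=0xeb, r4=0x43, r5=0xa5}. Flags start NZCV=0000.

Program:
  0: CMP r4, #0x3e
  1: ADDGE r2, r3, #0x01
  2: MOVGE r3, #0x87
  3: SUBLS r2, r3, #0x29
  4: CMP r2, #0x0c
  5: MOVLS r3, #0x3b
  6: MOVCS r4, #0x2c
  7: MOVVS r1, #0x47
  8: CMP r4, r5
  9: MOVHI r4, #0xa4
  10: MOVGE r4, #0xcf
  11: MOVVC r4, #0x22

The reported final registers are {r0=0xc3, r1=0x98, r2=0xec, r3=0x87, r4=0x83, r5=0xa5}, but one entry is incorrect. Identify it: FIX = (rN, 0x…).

FIX = (r4, 0xcf)

0: ✓ CMP  NZCV=0010
1: ✓ ADDGE  r2←0xec
2: ✓ MOVGE  r3←0x87
3: · SUBLS
4: ✓ CMP  NZCV=1010
5: · MOVLS
6: ✓ MOVCS  r4←0x2c
7: · MOVVS
8: ✓ CMP  NZCV=1001
9: · MOVHI
10: ✓ MOVGE  r4←0xcf
11: · MOVVC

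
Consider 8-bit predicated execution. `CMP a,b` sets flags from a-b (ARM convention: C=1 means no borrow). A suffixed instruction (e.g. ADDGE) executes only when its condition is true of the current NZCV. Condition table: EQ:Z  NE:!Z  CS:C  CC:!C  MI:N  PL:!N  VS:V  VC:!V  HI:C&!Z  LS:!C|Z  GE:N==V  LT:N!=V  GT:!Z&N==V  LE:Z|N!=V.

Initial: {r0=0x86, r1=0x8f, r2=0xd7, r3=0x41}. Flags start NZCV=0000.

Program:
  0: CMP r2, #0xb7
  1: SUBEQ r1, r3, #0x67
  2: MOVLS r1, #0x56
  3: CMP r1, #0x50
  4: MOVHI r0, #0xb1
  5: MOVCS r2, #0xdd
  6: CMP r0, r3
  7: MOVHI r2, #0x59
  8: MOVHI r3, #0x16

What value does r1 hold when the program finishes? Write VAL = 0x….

VAL = 0x8f

[0] flags=0010 → (cmp)
[1] flags=0010 EQ?F → skip
[2] flags=0010 LS?F → skip
[3] flags=0011 → (cmp)
[4] flags=0011 HI?T → r0=0xb1
[5] flags=0011 CS?T → r2=0xdd
[6] flags=0011 → (cmp)
[7] flags=0011 HI?T → r2=0x59
[8] flags=0011 HI?T → r3=0x16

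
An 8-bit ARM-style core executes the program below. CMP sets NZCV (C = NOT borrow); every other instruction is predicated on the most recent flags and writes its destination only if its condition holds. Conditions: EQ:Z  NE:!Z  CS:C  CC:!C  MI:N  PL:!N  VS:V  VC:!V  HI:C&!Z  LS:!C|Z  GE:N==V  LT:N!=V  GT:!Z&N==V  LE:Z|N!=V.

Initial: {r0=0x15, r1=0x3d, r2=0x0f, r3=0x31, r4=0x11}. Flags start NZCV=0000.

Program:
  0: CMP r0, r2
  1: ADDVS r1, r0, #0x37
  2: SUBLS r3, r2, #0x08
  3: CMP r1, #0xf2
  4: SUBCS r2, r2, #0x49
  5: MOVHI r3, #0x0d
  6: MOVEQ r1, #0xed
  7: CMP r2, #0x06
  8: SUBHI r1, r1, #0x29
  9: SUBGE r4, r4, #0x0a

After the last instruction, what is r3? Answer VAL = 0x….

VAL = 0x31

0: ✓ CMP  NZCV=0010
1: · ADDVS
2: · SUBLS
3: ✓ CMP  NZCV=0000
4: · SUBCS
5: · MOVHI
6: · MOVEQ
7: ✓ CMP  NZCV=0010
8: ✓ SUBHI  r1←0x14
9: ✓ SUBGE  r4←0x07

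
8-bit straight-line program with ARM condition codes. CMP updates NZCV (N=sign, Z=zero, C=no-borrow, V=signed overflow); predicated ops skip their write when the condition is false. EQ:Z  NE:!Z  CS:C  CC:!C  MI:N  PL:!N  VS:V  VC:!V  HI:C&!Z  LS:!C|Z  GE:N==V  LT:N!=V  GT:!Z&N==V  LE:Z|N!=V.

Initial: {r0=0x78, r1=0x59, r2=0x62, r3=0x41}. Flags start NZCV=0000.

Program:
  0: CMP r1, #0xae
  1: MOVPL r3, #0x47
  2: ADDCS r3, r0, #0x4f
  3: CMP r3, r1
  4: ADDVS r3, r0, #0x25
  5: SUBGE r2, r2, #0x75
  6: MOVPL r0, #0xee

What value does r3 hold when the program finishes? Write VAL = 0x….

0: ✓ CMP  NZCV=1001
1: · MOVPL
2: · ADDCS
3: ✓ CMP  NZCV=1000
4: · ADDVS
5: · SUBGE
6: · MOVPL

VAL = 0x41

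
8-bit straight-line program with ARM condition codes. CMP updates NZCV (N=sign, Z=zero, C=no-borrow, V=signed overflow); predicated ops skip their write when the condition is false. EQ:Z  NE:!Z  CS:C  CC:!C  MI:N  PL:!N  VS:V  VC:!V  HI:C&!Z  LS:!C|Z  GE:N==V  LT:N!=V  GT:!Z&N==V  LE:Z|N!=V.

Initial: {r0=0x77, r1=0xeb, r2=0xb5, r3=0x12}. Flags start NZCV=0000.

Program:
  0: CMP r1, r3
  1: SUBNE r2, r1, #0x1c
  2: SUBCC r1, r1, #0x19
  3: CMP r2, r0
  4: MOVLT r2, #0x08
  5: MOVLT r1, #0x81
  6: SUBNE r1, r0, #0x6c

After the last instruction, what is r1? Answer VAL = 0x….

[0] flags=1010 → (cmp)
[1] flags=1010 NE?T → r2=0xcf
[2] flags=1010 CC?F → skip
[3] flags=0011 → (cmp)
[4] flags=0011 LT?T → r2=0x08
[5] flags=0011 LT?T → r1=0x81
[6] flags=0011 NE?T → r1=0x0b

VAL = 0x0b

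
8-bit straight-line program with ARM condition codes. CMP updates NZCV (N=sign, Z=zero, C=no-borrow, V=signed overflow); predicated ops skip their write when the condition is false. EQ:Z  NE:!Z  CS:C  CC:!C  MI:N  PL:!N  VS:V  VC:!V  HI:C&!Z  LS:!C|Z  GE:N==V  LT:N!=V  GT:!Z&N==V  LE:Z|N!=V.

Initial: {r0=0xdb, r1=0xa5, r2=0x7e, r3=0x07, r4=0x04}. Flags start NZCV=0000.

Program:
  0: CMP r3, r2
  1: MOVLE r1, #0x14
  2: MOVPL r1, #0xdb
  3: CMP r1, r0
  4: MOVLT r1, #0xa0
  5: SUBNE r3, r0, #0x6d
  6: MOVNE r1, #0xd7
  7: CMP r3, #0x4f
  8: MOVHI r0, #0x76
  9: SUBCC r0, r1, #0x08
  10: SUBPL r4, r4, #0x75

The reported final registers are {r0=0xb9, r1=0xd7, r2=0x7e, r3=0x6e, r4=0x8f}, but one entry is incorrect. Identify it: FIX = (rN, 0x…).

0: ✓ CMP  NZCV=1000
1: ✓ MOVLE  r1←0x14
2: · MOVPL
3: ✓ CMP  NZCV=0000
4: · MOVLT
5: ✓ SUBNE  r3←0x6e
6: ✓ MOVNE  r1←0xd7
7: ✓ CMP  NZCV=0010
8: ✓ MOVHI  r0←0x76
9: · SUBCC
10: ✓ SUBPL  r4←0x8f

FIX = (r0, 0x76)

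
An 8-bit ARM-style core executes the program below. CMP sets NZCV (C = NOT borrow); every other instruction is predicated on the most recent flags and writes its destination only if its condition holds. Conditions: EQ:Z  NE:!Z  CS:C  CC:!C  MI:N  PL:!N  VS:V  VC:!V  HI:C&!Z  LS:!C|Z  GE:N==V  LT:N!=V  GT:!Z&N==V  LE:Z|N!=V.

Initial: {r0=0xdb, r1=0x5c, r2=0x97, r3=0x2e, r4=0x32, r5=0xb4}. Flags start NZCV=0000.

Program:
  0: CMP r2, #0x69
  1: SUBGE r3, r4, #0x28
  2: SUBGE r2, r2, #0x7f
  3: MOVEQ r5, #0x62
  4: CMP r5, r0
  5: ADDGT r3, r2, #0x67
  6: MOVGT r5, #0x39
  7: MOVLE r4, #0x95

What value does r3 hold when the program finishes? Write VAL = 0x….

[0] flags=0011 → (cmp)
[1] flags=0011 GE?F → skip
[2] flags=0011 GE?F → skip
[3] flags=0011 EQ?F → skip
[4] flags=1000 → (cmp)
[5] flags=1000 GT?F → skip
[6] flags=1000 GT?F → skip
[7] flags=1000 LE?T → r4=0x95

VAL = 0x2e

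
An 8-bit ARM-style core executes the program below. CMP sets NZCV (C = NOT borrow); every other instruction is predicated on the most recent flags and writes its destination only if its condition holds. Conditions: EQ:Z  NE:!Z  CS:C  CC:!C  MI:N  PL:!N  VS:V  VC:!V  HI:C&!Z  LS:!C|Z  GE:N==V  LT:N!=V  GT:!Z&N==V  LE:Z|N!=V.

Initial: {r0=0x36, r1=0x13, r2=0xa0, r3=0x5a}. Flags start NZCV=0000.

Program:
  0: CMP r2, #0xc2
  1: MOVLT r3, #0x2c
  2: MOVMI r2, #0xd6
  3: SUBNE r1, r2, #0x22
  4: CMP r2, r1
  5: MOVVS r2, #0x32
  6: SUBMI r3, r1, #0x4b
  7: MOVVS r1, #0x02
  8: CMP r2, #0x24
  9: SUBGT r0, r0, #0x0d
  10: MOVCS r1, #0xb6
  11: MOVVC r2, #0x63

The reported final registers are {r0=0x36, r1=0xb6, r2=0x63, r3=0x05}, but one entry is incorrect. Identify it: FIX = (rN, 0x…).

FIX = (r3, 0x2c)

[0] flags=1000 → (cmp)
[1] flags=1000 LT?T → r3=0x2c
[2] flags=1000 MI?T → r2=0xd6
[3] flags=1000 NE?T → r1=0xb4
[4] flags=0010 → (cmp)
[5] flags=0010 VS?F → skip
[6] flags=0010 MI?F → skip
[7] flags=0010 VS?F → skip
[8] flags=1010 → (cmp)
[9] flags=1010 GT?F → skip
[10] flags=1010 CS?T → r1=0xb6
[11] flags=1010 VC?T → r2=0x63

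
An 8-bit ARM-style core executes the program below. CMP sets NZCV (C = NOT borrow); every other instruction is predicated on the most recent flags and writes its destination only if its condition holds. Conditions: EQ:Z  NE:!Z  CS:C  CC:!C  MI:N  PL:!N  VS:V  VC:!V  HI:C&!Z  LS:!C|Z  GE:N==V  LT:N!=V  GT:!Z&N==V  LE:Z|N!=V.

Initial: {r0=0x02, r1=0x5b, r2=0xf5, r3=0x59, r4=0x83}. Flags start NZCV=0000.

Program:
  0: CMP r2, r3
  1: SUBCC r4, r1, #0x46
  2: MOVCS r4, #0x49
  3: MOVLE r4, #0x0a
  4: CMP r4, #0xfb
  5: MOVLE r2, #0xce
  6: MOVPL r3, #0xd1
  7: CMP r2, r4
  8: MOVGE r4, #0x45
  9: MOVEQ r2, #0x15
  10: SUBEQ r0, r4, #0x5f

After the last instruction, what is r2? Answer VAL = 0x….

[0] flags=1010 → (cmp)
[1] flags=1010 CC?F → skip
[2] flags=1010 CS?T → r4=0x49
[3] flags=1010 LE?T → r4=0x0a
[4] flags=0000 → (cmp)
[5] flags=0000 LE?F → skip
[6] flags=0000 PL?T → r3=0xd1
[7] flags=1010 → (cmp)
[8] flags=1010 GE?F → skip
[9] flags=1010 EQ?F → skip
[10] flags=1010 EQ?F → skip

VAL = 0xf5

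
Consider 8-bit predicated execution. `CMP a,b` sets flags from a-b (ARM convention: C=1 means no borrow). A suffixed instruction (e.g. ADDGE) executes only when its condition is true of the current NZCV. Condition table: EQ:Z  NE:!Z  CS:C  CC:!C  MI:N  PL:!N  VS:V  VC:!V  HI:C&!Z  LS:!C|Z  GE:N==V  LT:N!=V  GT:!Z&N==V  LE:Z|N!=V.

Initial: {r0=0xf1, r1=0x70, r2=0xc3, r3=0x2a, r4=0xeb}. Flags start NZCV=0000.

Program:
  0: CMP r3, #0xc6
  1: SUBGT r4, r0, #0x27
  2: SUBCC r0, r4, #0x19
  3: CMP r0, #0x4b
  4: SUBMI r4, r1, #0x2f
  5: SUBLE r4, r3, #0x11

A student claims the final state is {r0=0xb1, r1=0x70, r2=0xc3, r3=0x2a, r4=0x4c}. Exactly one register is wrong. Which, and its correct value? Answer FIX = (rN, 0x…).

[0] flags=0000 → (cmp)
[1] flags=0000 GT?T → r4=0xca
[2] flags=0000 CC?T → r0=0xb1
[3] flags=0011 → (cmp)
[4] flags=0011 MI?F → skip
[5] flags=0011 LE?T → r4=0x19

FIX = (r4, 0x19)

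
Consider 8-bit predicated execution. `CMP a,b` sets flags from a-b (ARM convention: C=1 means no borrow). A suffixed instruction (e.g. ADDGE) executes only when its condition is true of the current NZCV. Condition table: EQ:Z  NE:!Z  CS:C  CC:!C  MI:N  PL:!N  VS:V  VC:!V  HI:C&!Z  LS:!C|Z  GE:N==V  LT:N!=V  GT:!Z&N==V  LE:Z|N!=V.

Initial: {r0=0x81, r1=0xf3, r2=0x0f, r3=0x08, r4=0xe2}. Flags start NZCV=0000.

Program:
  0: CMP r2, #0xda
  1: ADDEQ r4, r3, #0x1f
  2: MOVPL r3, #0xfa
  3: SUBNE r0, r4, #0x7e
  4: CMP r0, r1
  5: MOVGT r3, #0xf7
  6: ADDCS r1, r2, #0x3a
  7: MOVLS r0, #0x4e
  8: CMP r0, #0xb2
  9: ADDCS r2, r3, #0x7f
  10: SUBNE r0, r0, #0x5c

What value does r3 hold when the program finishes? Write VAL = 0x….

0: ✓ CMP  NZCV=0000
1: · ADDEQ
2: ✓ MOVPL  r3←0xfa
3: ✓ SUBNE  r0←0x64
4: ✓ CMP  NZCV=0000
5: ✓ MOVGT  r3←0xf7
6: · ADDCS
7: ✓ MOVLS  r0←0x4e
8: ✓ CMP  NZCV=1001
9: · ADDCS
10: ✓ SUBNE  r0←0xf2

VAL = 0xf7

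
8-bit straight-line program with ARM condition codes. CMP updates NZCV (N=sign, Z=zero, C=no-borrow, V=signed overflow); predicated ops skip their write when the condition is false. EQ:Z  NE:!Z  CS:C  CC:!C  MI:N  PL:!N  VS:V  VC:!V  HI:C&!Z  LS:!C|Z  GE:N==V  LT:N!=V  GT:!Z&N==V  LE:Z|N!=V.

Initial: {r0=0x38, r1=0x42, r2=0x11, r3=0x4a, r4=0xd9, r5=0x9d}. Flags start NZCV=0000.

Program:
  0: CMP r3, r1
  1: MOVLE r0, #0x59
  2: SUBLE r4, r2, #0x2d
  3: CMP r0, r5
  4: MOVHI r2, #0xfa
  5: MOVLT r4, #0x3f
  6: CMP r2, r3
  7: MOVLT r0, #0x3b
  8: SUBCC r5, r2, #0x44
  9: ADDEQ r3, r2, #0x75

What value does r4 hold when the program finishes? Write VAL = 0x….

VAL = 0xd9

0: ✓ CMP  NZCV=0010
1: · MOVLE
2: · SUBLE
3: ✓ CMP  NZCV=1001
4: · MOVHI
5: · MOVLT
6: ✓ CMP  NZCV=1000
7: ✓ MOVLT  r0←0x3b
8: ✓ SUBCC  r5←0xcd
9: · ADDEQ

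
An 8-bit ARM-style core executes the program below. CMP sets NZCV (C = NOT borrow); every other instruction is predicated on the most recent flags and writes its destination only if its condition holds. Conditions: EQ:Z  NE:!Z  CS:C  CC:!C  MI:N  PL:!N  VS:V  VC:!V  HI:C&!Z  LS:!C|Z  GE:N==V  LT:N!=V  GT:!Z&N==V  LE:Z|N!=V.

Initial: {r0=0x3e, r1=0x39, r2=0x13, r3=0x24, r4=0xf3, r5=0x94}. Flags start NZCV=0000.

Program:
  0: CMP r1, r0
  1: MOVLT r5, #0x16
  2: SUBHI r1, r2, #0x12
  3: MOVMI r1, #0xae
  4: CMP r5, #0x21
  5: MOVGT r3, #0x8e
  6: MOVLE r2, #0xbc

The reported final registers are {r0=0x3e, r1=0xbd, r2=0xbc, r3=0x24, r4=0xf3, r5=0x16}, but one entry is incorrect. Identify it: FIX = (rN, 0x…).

FIX = (r1, 0xae)

0: ✓ CMP  NZCV=1000
1: ✓ MOVLT  r5←0x16
2: · SUBHI
3: ✓ MOVMI  r1←0xae
4: ✓ CMP  NZCV=1000
5: · MOVGT
6: ✓ MOVLE  r2←0xbc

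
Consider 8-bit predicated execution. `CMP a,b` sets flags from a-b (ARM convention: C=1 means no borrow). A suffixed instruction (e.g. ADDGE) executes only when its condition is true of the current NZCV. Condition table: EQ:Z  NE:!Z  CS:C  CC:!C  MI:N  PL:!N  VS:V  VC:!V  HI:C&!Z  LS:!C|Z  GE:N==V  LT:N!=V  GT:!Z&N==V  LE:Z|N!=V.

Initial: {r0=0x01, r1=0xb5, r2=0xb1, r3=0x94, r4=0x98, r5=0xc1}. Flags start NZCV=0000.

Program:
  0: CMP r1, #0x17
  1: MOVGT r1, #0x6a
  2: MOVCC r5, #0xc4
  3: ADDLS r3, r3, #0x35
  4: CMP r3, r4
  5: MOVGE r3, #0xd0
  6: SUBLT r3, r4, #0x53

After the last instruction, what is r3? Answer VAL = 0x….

[0] flags=1010 → (cmp)
[1] flags=1010 GT?F → skip
[2] flags=1010 CC?F → skip
[3] flags=1010 LS?F → skip
[4] flags=1000 → (cmp)
[5] flags=1000 GE?F → skip
[6] flags=1000 LT?T → r3=0x45

VAL = 0x45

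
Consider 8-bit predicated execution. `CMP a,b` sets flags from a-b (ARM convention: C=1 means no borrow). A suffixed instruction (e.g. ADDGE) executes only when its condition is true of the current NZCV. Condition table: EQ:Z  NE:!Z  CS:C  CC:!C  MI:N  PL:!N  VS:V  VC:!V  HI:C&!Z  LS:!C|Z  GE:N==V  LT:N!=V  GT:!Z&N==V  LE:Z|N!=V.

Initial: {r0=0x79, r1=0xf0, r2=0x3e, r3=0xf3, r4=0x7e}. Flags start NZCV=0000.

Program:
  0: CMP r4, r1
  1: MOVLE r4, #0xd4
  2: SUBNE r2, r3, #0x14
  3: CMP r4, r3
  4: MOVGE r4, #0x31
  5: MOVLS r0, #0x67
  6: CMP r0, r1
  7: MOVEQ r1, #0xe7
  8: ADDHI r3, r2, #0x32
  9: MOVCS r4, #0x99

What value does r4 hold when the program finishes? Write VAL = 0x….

0: ✓ CMP  NZCV=1001
1: · MOVLE
2: ✓ SUBNE  r2←0xdf
3: ✓ CMP  NZCV=1001
4: ✓ MOVGE  r4←0x31
5: ✓ MOVLS  r0←0x67
6: ✓ CMP  NZCV=0000
7: · MOVEQ
8: · ADDHI
9: · MOVCS

VAL = 0x31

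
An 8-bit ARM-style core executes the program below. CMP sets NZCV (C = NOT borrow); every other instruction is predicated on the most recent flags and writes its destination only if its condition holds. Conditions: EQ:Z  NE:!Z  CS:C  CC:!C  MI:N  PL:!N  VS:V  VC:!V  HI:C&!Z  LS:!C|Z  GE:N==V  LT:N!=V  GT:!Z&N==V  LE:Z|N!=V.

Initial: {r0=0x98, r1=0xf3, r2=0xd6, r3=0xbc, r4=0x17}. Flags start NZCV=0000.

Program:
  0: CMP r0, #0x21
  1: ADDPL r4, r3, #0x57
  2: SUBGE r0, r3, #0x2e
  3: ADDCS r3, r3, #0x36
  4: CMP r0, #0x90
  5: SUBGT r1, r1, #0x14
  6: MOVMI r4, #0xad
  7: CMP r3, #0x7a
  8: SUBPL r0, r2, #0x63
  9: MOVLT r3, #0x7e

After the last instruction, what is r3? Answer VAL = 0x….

[0] flags=0011 → (cmp)
[1] flags=0011 PL?T → r4=0x13
[2] flags=0011 GE?F → skip
[3] flags=0011 CS?T → r3=0xf2
[4] flags=0010 → (cmp)
[5] flags=0010 GT?T → r1=0xdf
[6] flags=0010 MI?F → skip
[7] flags=0011 → (cmp)
[8] flags=0011 PL?T → r0=0x73
[9] flags=0011 LT?T → r3=0x7e

VAL = 0x7e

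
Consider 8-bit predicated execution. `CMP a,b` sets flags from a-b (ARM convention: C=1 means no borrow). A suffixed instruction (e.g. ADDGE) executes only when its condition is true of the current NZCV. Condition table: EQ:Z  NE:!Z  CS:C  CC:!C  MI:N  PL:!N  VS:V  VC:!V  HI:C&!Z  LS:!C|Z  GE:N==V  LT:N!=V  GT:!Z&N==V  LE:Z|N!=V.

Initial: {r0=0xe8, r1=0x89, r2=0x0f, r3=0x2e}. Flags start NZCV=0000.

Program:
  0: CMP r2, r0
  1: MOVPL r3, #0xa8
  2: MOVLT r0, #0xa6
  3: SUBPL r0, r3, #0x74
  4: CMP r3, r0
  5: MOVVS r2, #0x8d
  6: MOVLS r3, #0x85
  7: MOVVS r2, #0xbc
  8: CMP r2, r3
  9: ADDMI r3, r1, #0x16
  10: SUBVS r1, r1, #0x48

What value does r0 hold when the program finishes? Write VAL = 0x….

VAL = 0x34

[0] flags=0000 → (cmp)
[1] flags=0000 PL?T → r3=0xa8
[2] flags=0000 LT?F → skip
[3] flags=0000 PL?T → r0=0x34
[4] flags=0011 → (cmp)
[5] flags=0011 VS?T → r2=0x8d
[6] flags=0011 LS?F → skip
[7] flags=0011 VS?T → r2=0xbc
[8] flags=0010 → (cmp)
[9] flags=0010 MI?F → skip
[10] flags=0010 VS?F → skip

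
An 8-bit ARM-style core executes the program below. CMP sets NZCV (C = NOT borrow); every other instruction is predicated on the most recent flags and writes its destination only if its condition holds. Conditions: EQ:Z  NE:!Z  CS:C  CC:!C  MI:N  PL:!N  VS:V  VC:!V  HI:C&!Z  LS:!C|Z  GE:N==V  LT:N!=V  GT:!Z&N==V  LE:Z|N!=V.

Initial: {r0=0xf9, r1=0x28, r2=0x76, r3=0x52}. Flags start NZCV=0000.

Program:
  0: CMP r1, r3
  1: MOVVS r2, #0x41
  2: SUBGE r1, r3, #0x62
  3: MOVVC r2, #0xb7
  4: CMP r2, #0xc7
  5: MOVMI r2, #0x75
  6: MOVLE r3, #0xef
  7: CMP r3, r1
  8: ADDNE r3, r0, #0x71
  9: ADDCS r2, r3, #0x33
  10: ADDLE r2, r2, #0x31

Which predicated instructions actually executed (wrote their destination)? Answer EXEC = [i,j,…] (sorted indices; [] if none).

[0] flags=1000 → (cmp)
[1] flags=1000 VS?F → skip
[2] flags=1000 GE?F → skip
[3] flags=1000 VC?T → r2=0xb7
[4] flags=1000 → (cmp)
[5] flags=1000 MI?T → r2=0x75
[6] flags=1000 LE?T → r3=0xef
[7] flags=1010 → (cmp)
[8] flags=1010 NE?T → r3=0x6a
[9] flags=1010 CS?T → r2=0x9d
[10] flags=1010 LE?T → r2=0xce

EXEC = [3,5,6,8,9,10]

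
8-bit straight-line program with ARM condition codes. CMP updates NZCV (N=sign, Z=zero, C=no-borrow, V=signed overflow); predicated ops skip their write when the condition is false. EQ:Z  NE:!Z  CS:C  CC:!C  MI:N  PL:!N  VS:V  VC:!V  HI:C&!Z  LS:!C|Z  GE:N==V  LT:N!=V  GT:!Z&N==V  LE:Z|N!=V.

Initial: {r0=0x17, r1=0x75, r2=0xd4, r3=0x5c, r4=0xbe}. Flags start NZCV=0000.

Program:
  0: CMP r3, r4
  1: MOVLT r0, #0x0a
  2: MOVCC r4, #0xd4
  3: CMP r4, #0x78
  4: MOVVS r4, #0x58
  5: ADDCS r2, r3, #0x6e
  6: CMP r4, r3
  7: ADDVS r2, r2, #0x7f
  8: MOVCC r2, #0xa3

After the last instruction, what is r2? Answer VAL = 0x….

VAL = 0xa3

[0] flags=1001 → (cmp)
[1] flags=1001 LT?F → skip
[2] flags=1001 CC?T → r4=0xd4
[3] flags=0011 → (cmp)
[4] flags=0011 VS?T → r4=0x58
[5] flags=0011 CS?T → r2=0xca
[6] flags=1000 → (cmp)
[7] flags=1000 VS?F → skip
[8] flags=1000 CC?T → r2=0xa3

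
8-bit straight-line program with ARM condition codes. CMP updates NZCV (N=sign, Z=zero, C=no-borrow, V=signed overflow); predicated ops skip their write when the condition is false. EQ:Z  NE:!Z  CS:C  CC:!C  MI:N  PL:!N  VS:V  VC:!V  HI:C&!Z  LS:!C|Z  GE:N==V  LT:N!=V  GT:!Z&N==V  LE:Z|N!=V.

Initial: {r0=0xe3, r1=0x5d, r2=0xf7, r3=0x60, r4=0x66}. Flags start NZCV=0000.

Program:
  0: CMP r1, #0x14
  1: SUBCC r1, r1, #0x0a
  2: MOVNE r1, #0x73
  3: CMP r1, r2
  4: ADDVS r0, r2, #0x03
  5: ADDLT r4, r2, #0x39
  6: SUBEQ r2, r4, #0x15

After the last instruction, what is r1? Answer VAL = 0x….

[0] flags=0010 → (cmp)
[1] flags=0010 CC?F → skip
[2] flags=0010 NE?T → r1=0x73
[3] flags=0000 → (cmp)
[4] flags=0000 VS?F → skip
[5] flags=0000 LT?F → skip
[6] flags=0000 EQ?F → skip

VAL = 0x73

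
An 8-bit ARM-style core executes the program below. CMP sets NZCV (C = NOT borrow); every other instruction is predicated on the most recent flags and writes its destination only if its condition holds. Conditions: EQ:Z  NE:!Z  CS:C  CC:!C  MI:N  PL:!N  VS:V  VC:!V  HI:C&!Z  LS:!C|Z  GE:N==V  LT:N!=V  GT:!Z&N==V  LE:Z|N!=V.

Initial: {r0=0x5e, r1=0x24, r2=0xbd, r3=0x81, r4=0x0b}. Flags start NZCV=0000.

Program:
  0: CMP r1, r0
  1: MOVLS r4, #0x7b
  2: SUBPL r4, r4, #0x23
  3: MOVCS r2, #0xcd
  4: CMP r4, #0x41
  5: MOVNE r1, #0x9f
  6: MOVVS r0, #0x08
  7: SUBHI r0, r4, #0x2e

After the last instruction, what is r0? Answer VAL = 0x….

VAL = 0x4d

[0] flags=1000 → (cmp)
[1] flags=1000 LS?T → r4=0x7b
[2] flags=1000 PL?F → skip
[3] flags=1000 CS?F → skip
[4] flags=0010 → (cmp)
[5] flags=0010 NE?T → r1=0x9f
[6] flags=0010 VS?F → skip
[7] flags=0010 HI?T → r0=0x4d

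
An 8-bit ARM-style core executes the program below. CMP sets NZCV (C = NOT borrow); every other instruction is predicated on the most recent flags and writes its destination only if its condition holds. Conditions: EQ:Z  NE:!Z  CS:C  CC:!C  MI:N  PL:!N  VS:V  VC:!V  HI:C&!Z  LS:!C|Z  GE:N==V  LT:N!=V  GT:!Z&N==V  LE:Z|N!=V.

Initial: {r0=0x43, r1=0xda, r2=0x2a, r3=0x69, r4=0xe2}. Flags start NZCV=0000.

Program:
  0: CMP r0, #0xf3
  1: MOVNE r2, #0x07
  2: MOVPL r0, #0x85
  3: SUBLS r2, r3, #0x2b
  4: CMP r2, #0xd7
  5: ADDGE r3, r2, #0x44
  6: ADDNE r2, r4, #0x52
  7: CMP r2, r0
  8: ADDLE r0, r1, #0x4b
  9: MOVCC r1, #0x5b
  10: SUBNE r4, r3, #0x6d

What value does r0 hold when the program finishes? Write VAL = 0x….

VAL = 0x85

0: ✓ CMP  NZCV=0000
1: ✓ MOVNE  r2←0x07
2: ✓ MOVPL  r0←0x85
3: ✓ SUBLS  r2←0x3e
4: ✓ CMP  NZCV=0000
5: ✓ ADDGE  r3←0x82
6: ✓ ADDNE  r2←0x34
7: ✓ CMP  NZCV=1001
8: · ADDLE
9: ✓ MOVCC  r1←0x5b
10: ✓ SUBNE  r4←0x15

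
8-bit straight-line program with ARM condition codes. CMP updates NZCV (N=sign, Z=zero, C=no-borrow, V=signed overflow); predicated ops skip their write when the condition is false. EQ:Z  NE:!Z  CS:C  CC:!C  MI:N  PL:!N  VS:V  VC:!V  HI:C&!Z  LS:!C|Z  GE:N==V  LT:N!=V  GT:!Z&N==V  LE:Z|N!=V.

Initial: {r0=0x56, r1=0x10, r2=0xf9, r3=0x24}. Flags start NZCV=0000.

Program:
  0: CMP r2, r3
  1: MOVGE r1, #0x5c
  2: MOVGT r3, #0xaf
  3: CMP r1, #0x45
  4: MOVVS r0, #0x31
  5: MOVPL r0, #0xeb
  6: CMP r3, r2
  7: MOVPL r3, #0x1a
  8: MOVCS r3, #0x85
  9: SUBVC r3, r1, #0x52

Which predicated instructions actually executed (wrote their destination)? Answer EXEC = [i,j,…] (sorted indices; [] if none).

0: ✓ CMP  NZCV=1010
1: · MOVGE
2: · MOVGT
3: ✓ CMP  NZCV=1000
4: · MOVVS
5: · MOVPL
6: ✓ CMP  NZCV=0000
7: ✓ MOVPL  r3←0x1a
8: · MOVCS
9: ✓ SUBVC  r3←0xbe

EXEC = [7,9]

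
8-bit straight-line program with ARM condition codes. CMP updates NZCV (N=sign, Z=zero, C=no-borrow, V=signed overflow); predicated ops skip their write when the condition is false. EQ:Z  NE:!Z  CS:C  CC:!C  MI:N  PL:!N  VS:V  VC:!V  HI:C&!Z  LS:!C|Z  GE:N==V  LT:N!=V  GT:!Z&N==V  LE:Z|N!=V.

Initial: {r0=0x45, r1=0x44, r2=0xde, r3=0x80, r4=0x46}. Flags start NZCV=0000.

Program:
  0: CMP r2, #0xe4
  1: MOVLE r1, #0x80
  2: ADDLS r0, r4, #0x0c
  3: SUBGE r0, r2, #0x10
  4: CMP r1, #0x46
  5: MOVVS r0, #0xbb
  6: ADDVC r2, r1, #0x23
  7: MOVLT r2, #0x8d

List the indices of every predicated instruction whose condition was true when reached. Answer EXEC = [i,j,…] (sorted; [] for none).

EXEC = [1,2,5,7]

0: ✓ CMP  NZCV=1000
1: ✓ MOVLE  r1←0x80
2: ✓ ADDLS  r0←0x52
3: · SUBGE
4: ✓ CMP  NZCV=0011
5: ✓ MOVVS  r0←0xbb
6: · ADDVC
7: ✓ MOVLT  r2←0x8d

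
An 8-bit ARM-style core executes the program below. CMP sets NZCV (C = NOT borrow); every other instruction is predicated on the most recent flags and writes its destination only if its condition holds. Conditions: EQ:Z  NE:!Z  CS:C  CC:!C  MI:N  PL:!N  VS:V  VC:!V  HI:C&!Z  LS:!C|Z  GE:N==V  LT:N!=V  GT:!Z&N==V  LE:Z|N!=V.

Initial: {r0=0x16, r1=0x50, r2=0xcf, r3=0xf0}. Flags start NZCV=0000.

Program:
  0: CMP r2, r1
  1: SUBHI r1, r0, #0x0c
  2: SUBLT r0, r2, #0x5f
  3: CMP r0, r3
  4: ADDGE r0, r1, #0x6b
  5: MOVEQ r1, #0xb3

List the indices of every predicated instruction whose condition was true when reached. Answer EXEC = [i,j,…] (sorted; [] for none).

0: ✓ CMP  NZCV=0011
1: ✓ SUBHI  r1←0x0a
2: ✓ SUBLT  r0←0x70
3: ✓ CMP  NZCV=1001
4: ✓ ADDGE  r0←0x75
5: · MOVEQ

EXEC = [1,2,4]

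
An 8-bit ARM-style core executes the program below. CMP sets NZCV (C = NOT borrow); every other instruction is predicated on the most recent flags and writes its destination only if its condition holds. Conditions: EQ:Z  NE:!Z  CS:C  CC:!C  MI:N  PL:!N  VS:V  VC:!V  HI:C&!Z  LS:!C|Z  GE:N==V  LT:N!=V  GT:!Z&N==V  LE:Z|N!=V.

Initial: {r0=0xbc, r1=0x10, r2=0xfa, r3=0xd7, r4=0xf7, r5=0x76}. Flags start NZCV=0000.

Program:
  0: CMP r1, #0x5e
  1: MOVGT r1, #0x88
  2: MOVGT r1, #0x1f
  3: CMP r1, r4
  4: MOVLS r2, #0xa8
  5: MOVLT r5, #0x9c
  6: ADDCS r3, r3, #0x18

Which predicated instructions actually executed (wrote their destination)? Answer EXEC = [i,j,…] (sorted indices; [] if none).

EXEC = [4]

0: ✓ CMP  NZCV=1000
1: · MOVGT
2: · MOVGT
3: ✓ CMP  NZCV=0000
4: ✓ MOVLS  r2←0xa8
5: · MOVLT
6: · ADDCS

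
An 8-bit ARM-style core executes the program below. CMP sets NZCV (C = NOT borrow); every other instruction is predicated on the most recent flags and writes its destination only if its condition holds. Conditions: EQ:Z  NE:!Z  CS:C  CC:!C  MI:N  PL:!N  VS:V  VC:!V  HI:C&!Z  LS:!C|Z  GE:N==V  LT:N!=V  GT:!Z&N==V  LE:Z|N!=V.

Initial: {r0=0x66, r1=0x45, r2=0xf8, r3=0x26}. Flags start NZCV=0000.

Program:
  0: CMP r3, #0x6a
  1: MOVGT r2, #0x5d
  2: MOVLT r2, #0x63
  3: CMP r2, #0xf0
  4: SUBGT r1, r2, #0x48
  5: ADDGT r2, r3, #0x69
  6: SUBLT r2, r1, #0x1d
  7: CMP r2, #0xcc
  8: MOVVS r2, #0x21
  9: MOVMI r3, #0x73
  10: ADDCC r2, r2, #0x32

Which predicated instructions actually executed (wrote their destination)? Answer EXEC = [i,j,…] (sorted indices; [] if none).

0: ✓ CMP  NZCV=1000
1: · MOVGT
2: ✓ MOVLT  r2←0x63
3: ✓ CMP  NZCV=0000
4: ✓ SUBGT  r1←0x1b
5: ✓ ADDGT  r2←0x8f
6: · SUBLT
7: ✓ CMP  NZCV=1000
8: · MOVVS
9: ✓ MOVMI  r3←0x73
10: ✓ ADDCC  r2←0xc1

EXEC = [2,4,5,9,10]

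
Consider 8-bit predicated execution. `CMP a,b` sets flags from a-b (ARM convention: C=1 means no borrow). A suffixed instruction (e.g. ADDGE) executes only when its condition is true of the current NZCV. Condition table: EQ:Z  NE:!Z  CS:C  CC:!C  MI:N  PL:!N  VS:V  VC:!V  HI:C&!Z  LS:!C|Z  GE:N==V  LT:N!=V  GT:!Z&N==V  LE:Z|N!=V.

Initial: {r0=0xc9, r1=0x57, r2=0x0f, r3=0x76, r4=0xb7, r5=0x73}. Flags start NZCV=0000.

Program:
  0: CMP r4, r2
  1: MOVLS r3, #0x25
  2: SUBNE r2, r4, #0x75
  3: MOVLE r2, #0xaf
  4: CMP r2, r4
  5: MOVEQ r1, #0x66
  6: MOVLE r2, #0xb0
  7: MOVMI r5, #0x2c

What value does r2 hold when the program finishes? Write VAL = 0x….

VAL = 0xb0

0: ✓ CMP  NZCV=1010
1: · MOVLS
2: ✓ SUBNE  r2←0x42
3: ✓ MOVLE  r2←0xaf
4: ✓ CMP  NZCV=1000
5: · MOVEQ
6: ✓ MOVLE  r2←0xb0
7: ✓ MOVMI  r5←0x2c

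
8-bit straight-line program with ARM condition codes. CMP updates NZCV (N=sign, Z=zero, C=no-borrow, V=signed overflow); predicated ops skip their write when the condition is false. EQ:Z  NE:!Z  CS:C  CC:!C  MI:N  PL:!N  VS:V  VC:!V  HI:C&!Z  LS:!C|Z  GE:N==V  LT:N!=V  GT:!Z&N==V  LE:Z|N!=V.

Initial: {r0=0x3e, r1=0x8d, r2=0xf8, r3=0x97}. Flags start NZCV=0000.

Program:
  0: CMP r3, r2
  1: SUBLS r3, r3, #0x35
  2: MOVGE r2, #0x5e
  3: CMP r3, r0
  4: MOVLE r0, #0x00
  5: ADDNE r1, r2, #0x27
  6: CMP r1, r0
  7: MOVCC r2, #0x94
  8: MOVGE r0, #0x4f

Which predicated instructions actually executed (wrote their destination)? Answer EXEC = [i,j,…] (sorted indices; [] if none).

EXEC = [1,5,7]

0: ✓ CMP  NZCV=1000
1: ✓ SUBLS  r3←0x62
2: · MOVGE
3: ✓ CMP  NZCV=0010
4: · MOVLE
5: ✓ ADDNE  r1←0x1f
6: ✓ CMP  NZCV=1000
7: ✓ MOVCC  r2←0x94
8: · MOVGE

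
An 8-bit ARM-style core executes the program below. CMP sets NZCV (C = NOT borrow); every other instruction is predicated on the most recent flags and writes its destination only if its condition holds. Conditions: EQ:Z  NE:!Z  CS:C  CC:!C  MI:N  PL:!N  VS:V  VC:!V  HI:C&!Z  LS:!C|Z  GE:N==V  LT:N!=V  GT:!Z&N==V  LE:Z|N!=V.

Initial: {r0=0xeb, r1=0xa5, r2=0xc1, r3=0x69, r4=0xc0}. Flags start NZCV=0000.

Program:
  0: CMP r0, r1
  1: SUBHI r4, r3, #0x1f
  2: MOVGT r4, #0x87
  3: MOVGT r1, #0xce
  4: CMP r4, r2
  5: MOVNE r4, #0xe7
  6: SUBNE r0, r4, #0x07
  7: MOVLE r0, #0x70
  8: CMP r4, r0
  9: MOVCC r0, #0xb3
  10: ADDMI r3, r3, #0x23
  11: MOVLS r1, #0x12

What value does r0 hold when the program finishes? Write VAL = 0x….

VAL = 0x70

0: ✓ CMP  NZCV=0010
1: ✓ SUBHI  r4←0x4a
2: ✓ MOVGT  r4←0x87
3: ✓ MOVGT  r1←0xce
4: ✓ CMP  NZCV=1000
5: ✓ MOVNE  r4←0xe7
6: ✓ SUBNE  r0←0xe0
7: ✓ MOVLE  r0←0x70
8: ✓ CMP  NZCV=0011
9: · MOVCC
10: · ADDMI
11: · MOVLS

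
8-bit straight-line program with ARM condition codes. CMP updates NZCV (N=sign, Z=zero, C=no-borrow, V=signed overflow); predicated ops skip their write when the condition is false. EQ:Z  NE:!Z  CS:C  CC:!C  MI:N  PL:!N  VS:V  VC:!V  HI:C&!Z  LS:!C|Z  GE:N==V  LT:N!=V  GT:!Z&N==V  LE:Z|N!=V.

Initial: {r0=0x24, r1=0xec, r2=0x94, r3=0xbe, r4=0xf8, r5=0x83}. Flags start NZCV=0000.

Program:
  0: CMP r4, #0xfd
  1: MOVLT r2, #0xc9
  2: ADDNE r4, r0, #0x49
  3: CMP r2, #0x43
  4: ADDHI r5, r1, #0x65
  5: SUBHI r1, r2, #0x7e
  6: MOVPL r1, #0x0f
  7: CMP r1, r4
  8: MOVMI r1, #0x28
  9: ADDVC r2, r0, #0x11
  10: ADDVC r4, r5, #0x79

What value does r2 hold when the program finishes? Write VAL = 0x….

VAL = 0x35

0: ✓ CMP  NZCV=1000
1: ✓ MOVLT  r2←0xc9
2: ✓ ADDNE  r4←0x6d
3: ✓ CMP  NZCV=1010
4: ✓ ADDHI  r5←0x51
5: ✓ SUBHI  r1←0x4b
6: · MOVPL
7: ✓ CMP  NZCV=1000
8: ✓ MOVMI  r1←0x28
9: ✓ ADDVC  r2←0x35
10: ✓ ADDVC  r4←0xca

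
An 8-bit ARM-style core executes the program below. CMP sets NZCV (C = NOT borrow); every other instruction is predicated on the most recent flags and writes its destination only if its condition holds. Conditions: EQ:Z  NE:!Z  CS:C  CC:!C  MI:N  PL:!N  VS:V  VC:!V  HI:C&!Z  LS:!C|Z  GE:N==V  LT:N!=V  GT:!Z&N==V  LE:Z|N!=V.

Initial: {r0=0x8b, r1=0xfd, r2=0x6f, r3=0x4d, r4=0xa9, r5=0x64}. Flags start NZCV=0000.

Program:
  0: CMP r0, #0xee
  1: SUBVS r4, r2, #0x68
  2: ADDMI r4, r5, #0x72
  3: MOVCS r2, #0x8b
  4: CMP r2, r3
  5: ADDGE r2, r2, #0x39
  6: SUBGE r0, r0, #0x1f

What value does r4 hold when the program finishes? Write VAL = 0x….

[0] flags=1000 → (cmp)
[1] flags=1000 VS?F → skip
[2] flags=1000 MI?T → r4=0xd6
[3] flags=1000 CS?F → skip
[4] flags=0010 → (cmp)
[5] flags=0010 GE?T → r2=0xa8
[6] flags=0010 GE?T → r0=0x6c

VAL = 0xd6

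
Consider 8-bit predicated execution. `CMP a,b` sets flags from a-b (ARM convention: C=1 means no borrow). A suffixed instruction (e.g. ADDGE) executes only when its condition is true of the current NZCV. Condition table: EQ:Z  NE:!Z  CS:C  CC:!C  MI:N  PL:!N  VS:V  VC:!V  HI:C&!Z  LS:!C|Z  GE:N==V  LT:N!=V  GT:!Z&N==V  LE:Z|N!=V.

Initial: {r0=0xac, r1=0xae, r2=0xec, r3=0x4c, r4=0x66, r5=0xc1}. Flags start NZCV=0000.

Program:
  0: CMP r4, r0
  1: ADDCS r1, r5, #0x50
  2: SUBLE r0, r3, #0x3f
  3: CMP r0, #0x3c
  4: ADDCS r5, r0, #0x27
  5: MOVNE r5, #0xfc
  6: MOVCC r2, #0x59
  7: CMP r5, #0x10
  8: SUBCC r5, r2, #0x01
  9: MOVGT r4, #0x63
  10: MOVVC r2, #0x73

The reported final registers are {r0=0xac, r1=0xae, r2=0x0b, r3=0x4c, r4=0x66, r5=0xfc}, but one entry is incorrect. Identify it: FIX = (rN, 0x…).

0: ✓ CMP  NZCV=1001
1: · ADDCS
2: · SUBLE
3: ✓ CMP  NZCV=0011
4: ✓ ADDCS  r5←0xd3
5: ✓ MOVNE  r5←0xfc
6: · MOVCC
7: ✓ CMP  NZCV=1010
8: · SUBCC
9: · MOVGT
10: ✓ MOVVC  r2←0x73

FIX = (r2, 0x73)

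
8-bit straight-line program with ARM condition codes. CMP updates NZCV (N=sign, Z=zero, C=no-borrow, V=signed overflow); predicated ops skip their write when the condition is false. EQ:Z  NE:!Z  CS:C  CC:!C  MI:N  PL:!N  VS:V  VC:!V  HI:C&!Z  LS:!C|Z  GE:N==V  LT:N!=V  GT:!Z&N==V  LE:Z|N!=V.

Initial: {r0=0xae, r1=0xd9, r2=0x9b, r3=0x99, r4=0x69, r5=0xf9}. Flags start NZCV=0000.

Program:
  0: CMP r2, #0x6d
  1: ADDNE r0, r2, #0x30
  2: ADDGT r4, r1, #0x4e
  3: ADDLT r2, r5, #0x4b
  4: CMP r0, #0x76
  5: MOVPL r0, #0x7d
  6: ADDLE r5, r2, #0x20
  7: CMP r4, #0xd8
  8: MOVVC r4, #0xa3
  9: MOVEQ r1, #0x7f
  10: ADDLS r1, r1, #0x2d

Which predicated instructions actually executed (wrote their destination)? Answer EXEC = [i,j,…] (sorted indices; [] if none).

EXEC = [1,3,5,6,10]

0: ✓ CMP  NZCV=0011
1: ✓ ADDNE  r0←0xcb
2: · ADDGT
3: ✓ ADDLT  r2←0x44
4: ✓ CMP  NZCV=0011
5: ✓ MOVPL  r0←0x7d
6: ✓ ADDLE  r5←0x64
7: ✓ CMP  NZCV=1001
8: · MOVVC
9: · MOVEQ
10: ✓ ADDLS  r1←0x06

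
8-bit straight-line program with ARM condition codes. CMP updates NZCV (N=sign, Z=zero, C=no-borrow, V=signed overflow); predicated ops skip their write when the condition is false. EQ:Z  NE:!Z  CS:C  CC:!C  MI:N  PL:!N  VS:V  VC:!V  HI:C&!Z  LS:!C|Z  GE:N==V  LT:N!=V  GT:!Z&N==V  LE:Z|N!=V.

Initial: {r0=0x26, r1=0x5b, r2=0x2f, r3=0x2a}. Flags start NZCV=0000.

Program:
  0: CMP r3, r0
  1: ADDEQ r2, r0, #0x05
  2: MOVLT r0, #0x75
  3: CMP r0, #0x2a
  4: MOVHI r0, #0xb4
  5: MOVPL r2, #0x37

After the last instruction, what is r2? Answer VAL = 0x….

0: ✓ CMP  NZCV=0010
1: · ADDEQ
2: · MOVLT
3: ✓ CMP  NZCV=1000
4: · MOVHI
5: · MOVPL

VAL = 0x2f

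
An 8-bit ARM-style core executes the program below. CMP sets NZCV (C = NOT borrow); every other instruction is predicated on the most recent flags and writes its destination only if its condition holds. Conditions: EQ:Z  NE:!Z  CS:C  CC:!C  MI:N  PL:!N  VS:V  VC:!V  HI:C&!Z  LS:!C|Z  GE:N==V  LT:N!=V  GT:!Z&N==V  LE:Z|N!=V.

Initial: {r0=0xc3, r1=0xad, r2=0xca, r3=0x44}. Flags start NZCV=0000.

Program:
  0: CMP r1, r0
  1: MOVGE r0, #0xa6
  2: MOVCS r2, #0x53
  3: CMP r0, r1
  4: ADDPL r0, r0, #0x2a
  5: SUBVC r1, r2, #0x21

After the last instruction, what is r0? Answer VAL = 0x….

0: ✓ CMP  NZCV=1000
1: · MOVGE
2: · MOVCS
3: ✓ CMP  NZCV=0010
4: ✓ ADDPL  r0←0xed
5: ✓ SUBVC  r1←0xa9

VAL = 0xed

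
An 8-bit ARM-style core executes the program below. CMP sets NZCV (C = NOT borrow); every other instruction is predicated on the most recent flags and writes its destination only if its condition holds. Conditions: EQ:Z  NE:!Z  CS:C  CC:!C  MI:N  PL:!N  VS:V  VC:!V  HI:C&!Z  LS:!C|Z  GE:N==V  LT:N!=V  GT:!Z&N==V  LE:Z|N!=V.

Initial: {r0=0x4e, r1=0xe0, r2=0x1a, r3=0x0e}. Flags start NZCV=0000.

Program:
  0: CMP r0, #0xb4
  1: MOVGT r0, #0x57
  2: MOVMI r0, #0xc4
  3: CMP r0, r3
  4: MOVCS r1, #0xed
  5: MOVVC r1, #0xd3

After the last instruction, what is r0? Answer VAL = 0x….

VAL = 0xc4

0: ✓ CMP  NZCV=1001
1: ✓ MOVGT  r0←0x57
2: ✓ MOVMI  r0←0xc4
3: ✓ CMP  NZCV=1010
4: ✓ MOVCS  r1←0xed
5: ✓ MOVVC  r1←0xd3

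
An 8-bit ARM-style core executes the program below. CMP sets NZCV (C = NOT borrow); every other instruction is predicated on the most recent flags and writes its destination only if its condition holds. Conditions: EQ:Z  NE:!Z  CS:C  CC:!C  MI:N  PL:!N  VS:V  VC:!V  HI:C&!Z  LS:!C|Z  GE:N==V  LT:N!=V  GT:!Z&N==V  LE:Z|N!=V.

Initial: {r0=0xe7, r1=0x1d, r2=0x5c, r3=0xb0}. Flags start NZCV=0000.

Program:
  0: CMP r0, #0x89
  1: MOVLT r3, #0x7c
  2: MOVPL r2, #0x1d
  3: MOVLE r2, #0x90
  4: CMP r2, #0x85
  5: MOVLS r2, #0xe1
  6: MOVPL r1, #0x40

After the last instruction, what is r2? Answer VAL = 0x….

VAL = 0xe1

[0] flags=0010 → (cmp)
[1] flags=0010 LT?F → skip
[2] flags=0010 PL?T → r2=0x1d
[3] flags=0010 LE?F → skip
[4] flags=1001 → (cmp)
[5] flags=1001 LS?T → r2=0xe1
[6] flags=1001 PL?F → skip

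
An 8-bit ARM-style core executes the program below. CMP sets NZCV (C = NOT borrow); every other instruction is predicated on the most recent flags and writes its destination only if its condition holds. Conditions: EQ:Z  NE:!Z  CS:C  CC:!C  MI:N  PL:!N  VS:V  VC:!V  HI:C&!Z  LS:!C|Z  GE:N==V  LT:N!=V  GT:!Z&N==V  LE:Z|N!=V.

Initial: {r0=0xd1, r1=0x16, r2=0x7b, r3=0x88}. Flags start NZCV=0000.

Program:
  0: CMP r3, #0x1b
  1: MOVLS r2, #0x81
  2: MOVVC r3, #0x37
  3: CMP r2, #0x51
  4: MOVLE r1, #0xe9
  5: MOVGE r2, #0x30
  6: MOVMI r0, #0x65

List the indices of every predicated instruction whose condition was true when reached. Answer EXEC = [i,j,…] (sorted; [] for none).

0: ✓ CMP  NZCV=0011
1: · MOVLS
2: · MOVVC
3: ✓ CMP  NZCV=0010
4: · MOVLE
5: ✓ MOVGE  r2←0x30
6: · MOVMI

EXEC = [5]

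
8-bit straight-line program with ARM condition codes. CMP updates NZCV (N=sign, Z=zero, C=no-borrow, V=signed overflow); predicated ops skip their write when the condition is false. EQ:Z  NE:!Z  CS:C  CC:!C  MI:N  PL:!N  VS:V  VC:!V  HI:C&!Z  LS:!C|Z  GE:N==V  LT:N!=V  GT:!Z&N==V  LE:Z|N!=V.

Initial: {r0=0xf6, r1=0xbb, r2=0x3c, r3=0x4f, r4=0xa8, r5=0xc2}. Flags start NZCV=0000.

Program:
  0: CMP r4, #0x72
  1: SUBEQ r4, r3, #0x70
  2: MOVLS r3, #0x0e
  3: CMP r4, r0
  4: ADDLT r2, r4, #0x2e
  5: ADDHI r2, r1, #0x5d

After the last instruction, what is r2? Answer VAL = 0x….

VAL = 0xd6

[0] flags=0011 → (cmp)
[1] flags=0011 EQ?F → skip
[2] flags=0011 LS?F → skip
[3] flags=1000 → (cmp)
[4] flags=1000 LT?T → r2=0xd6
[5] flags=1000 HI?F → skip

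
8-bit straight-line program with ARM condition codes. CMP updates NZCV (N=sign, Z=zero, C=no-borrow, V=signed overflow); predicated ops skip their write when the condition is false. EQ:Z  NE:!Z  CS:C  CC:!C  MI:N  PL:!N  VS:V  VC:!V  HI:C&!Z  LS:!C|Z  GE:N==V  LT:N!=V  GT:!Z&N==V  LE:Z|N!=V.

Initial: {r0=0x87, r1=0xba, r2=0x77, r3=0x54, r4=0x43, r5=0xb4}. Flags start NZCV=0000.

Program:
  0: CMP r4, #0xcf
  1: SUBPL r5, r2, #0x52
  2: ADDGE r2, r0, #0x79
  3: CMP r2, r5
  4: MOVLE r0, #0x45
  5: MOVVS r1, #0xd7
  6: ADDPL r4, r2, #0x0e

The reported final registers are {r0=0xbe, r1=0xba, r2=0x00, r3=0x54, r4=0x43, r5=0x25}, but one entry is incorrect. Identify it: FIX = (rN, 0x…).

FIX = (r0, 0x45)

[0] flags=0000 → (cmp)
[1] flags=0000 PL?T → r5=0x25
[2] flags=0000 GE?T → r2=0x00
[3] flags=1000 → (cmp)
[4] flags=1000 LE?T → r0=0x45
[5] flags=1000 VS?F → skip
[6] flags=1000 PL?F → skip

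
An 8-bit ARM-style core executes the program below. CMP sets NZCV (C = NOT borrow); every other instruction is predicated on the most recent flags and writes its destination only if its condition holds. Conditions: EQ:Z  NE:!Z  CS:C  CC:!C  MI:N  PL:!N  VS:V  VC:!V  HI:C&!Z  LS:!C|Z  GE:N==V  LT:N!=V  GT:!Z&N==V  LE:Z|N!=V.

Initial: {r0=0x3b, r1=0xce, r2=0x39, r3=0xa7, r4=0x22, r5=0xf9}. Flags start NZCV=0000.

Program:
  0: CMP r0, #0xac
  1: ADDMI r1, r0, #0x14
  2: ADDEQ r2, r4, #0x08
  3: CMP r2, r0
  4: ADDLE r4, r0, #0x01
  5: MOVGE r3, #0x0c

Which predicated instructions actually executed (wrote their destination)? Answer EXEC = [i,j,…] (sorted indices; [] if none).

0: ✓ CMP  NZCV=1001
1: ✓ ADDMI  r1←0x4f
2: · ADDEQ
3: ✓ CMP  NZCV=1000
4: ✓ ADDLE  r4←0x3c
5: · MOVGE

EXEC = [1,4]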